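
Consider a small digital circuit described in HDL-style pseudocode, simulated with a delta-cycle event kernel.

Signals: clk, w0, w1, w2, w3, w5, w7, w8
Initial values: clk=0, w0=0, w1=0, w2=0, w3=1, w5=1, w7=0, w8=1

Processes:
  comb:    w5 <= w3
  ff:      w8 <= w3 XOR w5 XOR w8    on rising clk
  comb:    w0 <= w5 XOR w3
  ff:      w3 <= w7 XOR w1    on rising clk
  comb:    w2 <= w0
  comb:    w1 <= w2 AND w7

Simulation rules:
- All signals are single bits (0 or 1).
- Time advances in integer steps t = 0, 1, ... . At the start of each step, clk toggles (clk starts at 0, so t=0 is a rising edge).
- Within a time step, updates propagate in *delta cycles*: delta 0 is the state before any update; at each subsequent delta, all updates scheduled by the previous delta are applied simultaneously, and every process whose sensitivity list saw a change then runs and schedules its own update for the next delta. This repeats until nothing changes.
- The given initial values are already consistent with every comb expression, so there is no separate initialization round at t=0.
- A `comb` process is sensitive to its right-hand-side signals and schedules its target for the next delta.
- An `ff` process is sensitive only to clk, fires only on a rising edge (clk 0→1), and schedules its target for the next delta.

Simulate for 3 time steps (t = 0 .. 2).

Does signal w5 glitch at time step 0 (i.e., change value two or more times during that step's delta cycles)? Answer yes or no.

t=0 Δ0: w5=1 w1=0 w0=0 w2=0 w8=1 w7=0 clk=0 w3=1
  Δ1: clk:0→1
  Δ2: w3:1→0
  Δ3: w5:1→0, w0:0→1
  Δ4: w0:1→0, w2:0→1
  Δ5: w2:1→0
  (5Δ to stable)
t=1 Δ0: w5=0 w1=0 w0=0 w2=0 w8=1 w7=0 clk=1 w3=0
  Δ1: clk:1→0
  (1Δ to stable)
t=2 Δ0: w5=0 w1=0 w0=0 w2=0 w8=1 w7=0 clk=0 w3=0
  Δ1: clk:0→1
  (1Δ to stable)

no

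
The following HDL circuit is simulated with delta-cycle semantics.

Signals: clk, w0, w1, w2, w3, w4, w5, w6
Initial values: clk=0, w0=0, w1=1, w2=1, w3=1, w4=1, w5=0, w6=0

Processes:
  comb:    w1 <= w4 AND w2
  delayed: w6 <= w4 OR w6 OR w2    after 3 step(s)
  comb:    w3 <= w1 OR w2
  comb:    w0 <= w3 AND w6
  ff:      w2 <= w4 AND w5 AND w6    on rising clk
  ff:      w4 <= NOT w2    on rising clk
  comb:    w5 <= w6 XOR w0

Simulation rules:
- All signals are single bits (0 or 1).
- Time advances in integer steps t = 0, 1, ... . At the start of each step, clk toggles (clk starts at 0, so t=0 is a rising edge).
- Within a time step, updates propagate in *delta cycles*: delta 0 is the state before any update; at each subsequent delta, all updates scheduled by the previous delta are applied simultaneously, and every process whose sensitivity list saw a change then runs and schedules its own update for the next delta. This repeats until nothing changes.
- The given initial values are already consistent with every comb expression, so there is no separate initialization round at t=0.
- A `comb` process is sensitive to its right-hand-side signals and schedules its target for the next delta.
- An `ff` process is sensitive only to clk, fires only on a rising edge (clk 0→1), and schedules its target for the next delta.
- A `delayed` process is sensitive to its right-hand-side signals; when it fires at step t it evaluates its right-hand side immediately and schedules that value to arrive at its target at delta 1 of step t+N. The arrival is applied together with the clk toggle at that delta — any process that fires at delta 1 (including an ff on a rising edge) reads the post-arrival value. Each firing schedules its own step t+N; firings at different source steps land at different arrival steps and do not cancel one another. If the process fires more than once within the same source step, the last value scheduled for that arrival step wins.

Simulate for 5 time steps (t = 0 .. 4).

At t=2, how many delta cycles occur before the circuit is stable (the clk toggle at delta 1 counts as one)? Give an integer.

[bits: w6,w2,w5,w3,w1,w0,w4,clk]
t=0: Δ0=01011010 Δ1=01011011 Δ2=00011001 Δ3=00010001 Δ4=00000001 | 4Δ
t=1: Δ0=00000001 Δ1=00000000 | 1Δ
t=2: Δ0=00000000 Δ1=00000001 Δ2=00000011 | 2Δ
t=3: Δ0=00000011 Δ1=00000010 | 1Δ
t=4: Δ0=00000010 Δ1=00000011 | 1Δ

2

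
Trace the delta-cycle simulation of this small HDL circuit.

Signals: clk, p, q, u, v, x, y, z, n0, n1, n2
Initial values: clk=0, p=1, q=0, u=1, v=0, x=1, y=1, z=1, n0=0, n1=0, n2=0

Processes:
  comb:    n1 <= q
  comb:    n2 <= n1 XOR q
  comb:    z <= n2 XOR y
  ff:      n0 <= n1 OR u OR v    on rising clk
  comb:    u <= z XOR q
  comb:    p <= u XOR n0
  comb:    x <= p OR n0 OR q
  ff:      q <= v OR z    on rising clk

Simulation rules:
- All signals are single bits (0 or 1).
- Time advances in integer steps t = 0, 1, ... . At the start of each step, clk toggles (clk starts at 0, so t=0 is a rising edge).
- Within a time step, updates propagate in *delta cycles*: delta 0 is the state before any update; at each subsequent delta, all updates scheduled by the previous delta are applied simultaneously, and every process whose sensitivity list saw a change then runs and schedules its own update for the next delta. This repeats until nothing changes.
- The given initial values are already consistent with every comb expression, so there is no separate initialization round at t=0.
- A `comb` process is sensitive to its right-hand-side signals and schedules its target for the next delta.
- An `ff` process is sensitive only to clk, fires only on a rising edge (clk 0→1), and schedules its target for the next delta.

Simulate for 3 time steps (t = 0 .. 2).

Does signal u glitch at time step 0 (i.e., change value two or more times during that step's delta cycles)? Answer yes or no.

yes

t=0 Δ0: clk=0 n0=0 z=1 p=1 u=1 v=0 x=1 q=0 y=1 n1=0 n2=0
  Δ1: clk:0→1
  Δ2: n0:0→1, q:0→1
  Δ3: p:1→0, u:1→0, n1:0→1, n2:0→1
  Δ4: z:1→0, p:0→1, n2:1→0
  Δ5: z:0→1, u:0→1
  Δ6: p:1→0, u:1→0
  Δ7: p:0→1
  (7Δ to stable)
t=1 Δ0: clk=1 n0=1 z=1 p=1 u=0 v=0 x=1 q=1 y=1 n1=1 n2=0
  Δ1: clk:1→0
  (1Δ to stable)
t=2 Δ0: clk=0 n0=1 z=1 p=1 u=0 v=0 x=1 q=1 y=1 n1=1 n2=0
  Δ1: clk:0→1
  (1Δ to stable)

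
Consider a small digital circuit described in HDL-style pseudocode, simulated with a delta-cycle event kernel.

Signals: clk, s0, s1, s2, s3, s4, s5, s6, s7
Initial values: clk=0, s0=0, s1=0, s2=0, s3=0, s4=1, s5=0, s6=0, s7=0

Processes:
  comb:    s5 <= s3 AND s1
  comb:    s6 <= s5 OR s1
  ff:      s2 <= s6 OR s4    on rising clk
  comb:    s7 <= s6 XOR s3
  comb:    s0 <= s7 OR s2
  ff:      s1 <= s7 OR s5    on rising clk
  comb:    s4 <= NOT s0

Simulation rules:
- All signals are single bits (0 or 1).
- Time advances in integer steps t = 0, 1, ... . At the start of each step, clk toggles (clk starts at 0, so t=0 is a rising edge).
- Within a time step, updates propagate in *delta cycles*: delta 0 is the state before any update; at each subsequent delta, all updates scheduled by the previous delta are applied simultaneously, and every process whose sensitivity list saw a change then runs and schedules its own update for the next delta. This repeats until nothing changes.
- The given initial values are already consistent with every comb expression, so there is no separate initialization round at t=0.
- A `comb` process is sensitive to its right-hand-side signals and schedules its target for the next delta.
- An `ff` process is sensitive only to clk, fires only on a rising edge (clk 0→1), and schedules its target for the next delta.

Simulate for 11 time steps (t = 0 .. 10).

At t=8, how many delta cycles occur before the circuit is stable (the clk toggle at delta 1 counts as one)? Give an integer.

4

[bits: s3,s0,clk,s4,s2,s7,s1,s6,s5]
t=0: Δ0=000100000 Δ1=001100000 Δ2=001110000 Δ3=011110000 Δ4=011010000 | 4Δ
t=1: Δ0=011010000 Δ1=010010000 | 1Δ
t=2: Δ0=010010000 Δ1=011010000 Δ2=011000000 Δ3=001000000 Δ4=001100000 | 4Δ
t=3: Δ0=001100000 Δ1=000100000 | 1Δ
t=4: Δ0=000100000 Δ1=001100000 Δ2=001110000 Δ3=011110000 Δ4=011010000 | 4Δ
t=5: Δ0=011010000 Δ1=010010000 | 1Δ
t=6: Δ0=010010000 Δ1=011010000 Δ2=011000000 Δ3=001000000 Δ4=001100000 | 4Δ
t=7: Δ0=001100000 Δ1=000100000 | 1Δ
t=8: Δ0=000100000 Δ1=001100000 Δ2=001110000 Δ3=011110000 Δ4=011010000 | 4Δ
t=9: Δ0=011010000 Δ1=010010000 | 1Δ
t=10: Δ0=010010000 Δ1=011010000 Δ2=011000000 Δ3=001000000 Δ4=001100000 | 4Δ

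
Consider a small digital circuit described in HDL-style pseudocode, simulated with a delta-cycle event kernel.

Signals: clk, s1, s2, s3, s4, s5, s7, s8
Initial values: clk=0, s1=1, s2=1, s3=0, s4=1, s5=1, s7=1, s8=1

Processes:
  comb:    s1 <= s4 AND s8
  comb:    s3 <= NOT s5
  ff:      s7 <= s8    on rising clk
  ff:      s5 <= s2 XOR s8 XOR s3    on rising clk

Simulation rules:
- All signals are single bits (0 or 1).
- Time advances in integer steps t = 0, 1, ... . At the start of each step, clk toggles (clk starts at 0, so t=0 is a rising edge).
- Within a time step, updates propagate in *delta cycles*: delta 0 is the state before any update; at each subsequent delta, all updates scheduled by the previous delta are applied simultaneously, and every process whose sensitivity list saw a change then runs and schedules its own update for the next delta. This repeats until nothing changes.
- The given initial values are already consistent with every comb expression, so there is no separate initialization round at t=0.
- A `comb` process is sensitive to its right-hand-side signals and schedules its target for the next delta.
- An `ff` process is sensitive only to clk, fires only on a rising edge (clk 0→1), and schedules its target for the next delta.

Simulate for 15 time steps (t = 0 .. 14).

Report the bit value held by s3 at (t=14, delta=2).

t0.Δ0 clk=0 s2=1 s1=1 s8=1 s4=1 s3=0 s7=1 s5=1
t0.Δ1 clk=1 s2=1 s1=1 s8=1 s4=1 s3=0 s7=1 s5=1
t0.Δ2 clk=1 s2=1 s1=1 s8=1 s4=1 s3=0 s7=1 s5=0
t0.Δ3 clk=1 s2=1 s1=1 s8=1 s4=1 s3=1 s7=1 s5=0
t1.Δ0 clk=1 s2=1 s1=1 s8=1 s4=1 s3=1 s7=1 s5=0
t1.Δ1 clk=0 s2=1 s1=1 s8=1 s4=1 s3=1 s7=1 s5=0
t2.Δ0 clk=0 s2=1 s1=1 s8=1 s4=1 s3=1 s7=1 s5=0
t2.Δ1 clk=1 s2=1 s1=1 s8=1 s4=1 s3=1 s7=1 s5=0
t2.Δ2 clk=1 s2=1 s1=1 s8=1 s4=1 s3=1 s7=1 s5=1
t2.Δ3 clk=1 s2=1 s1=1 s8=1 s4=1 s3=0 s7=1 s5=1
t3.Δ0 clk=1 s2=1 s1=1 s8=1 s4=1 s3=0 s7=1 s5=1
t3.Δ1 clk=0 s2=1 s1=1 s8=1 s4=1 s3=0 s7=1 s5=1
t4.Δ0 clk=0 s2=1 s1=1 s8=1 s4=1 s3=0 s7=1 s5=1
t4.Δ1 clk=1 s2=1 s1=1 s8=1 s4=1 s3=0 s7=1 s5=1
t4.Δ2 clk=1 s2=1 s1=1 s8=1 s4=1 s3=0 s7=1 s5=0
t4.Δ3 clk=1 s2=1 s1=1 s8=1 s4=1 s3=1 s7=1 s5=0
t5.Δ0 clk=1 s2=1 s1=1 s8=1 s4=1 s3=1 s7=1 s5=0
t5.Δ1 clk=0 s2=1 s1=1 s8=1 s4=1 s3=1 s7=1 s5=0
t6.Δ0 clk=0 s2=1 s1=1 s8=1 s4=1 s3=1 s7=1 s5=0
t6.Δ1 clk=1 s2=1 s1=1 s8=1 s4=1 s3=1 s7=1 s5=0
t6.Δ2 clk=1 s2=1 s1=1 s8=1 s4=1 s3=1 s7=1 s5=1
t6.Δ3 clk=1 s2=1 s1=1 s8=1 s4=1 s3=0 s7=1 s5=1
t7.Δ0 clk=1 s2=1 s1=1 s8=1 s4=1 s3=0 s7=1 s5=1
t7.Δ1 clk=0 s2=1 s1=1 s8=1 s4=1 s3=0 s7=1 s5=1
t8.Δ0 clk=0 s2=1 s1=1 s8=1 s4=1 s3=0 s7=1 s5=1
t8.Δ1 clk=1 s2=1 s1=1 s8=1 s4=1 s3=0 s7=1 s5=1
t8.Δ2 clk=1 s2=1 s1=1 s8=1 s4=1 s3=0 s7=1 s5=0
t8.Δ3 clk=1 s2=1 s1=1 s8=1 s4=1 s3=1 s7=1 s5=0
t9.Δ0 clk=1 s2=1 s1=1 s8=1 s4=1 s3=1 s7=1 s5=0
t9.Δ1 clk=0 s2=1 s1=1 s8=1 s4=1 s3=1 s7=1 s5=0
t10.Δ0 clk=0 s2=1 s1=1 s8=1 s4=1 s3=1 s7=1 s5=0
t10.Δ1 clk=1 s2=1 s1=1 s8=1 s4=1 s3=1 s7=1 s5=0
t10.Δ2 clk=1 s2=1 s1=1 s8=1 s4=1 s3=1 s7=1 s5=1
t10.Δ3 clk=1 s2=1 s1=1 s8=1 s4=1 s3=0 s7=1 s5=1
t11.Δ0 clk=1 s2=1 s1=1 s8=1 s4=1 s3=0 s7=1 s5=1
t11.Δ1 clk=0 s2=1 s1=1 s8=1 s4=1 s3=0 s7=1 s5=1
t12.Δ0 clk=0 s2=1 s1=1 s8=1 s4=1 s3=0 s7=1 s5=1
t12.Δ1 clk=1 s2=1 s1=1 s8=1 s4=1 s3=0 s7=1 s5=1
t12.Δ2 clk=1 s2=1 s1=1 s8=1 s4=1 s3=0 s7=1 s5=0
t12.Δ3 clk=1 s2=1 s1=1 s8=1 s4=1 s3=1 s7=1 s5=0
t13.Δ0 clk=1 s2=1 s1=1 s8=1 s4=1 s3=1 s7=1 s5=0
t13.Δ1 clk=0 s2=1 s1=1 s8=1 s4=1 s3=1 s7=1 s5=0
t14.Δ0 clk=0 s2=1 s1=1 s8=1 s4=1 s3=1 s7=1 s5=0
t14.Δ1 clk=1 s2=1 s1=1 s8=1 s4=1 s3=1 s7=1 s5=0
t14.Δ2 clk=1 s2=1 s1=1 s8=1 s4=1 s3=1 s7=1 s5=1
t14.Δ3 clk=1 s2=1 s1=1 s8=1 s4=1 s3=0 s7=1 s5=1

1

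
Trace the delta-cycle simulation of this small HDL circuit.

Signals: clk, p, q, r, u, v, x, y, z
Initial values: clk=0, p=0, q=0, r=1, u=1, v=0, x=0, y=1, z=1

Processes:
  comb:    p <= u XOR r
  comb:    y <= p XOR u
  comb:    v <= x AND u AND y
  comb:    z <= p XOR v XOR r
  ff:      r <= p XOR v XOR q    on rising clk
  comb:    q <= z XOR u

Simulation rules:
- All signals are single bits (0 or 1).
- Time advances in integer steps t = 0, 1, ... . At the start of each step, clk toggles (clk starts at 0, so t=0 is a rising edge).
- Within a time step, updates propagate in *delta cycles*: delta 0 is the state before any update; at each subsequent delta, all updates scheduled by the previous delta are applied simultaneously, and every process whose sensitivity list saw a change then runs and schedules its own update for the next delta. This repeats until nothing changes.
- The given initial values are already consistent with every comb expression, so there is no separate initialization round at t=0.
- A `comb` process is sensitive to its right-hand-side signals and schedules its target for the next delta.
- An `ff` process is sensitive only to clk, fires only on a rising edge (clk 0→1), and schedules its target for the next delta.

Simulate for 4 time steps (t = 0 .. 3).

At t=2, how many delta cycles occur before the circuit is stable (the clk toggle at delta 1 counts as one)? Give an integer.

t0.Δ0 y=1 clk=0 q=0 x=0 u=1 z=1 r=1 v=0 p=0
t0.Δ1 y=1 clk=1 q=0 x=0 u=1 z=1 r=1 v=0 p=0
t0.Δ2 y=1 clk=1 q=0 x=0 u=1 z=1 r=0 v=0 p=0
t0.Δ3 y=1 clk=1 q=0 x=0 u=1 z=0 r=0 v=0 p=1
t0.Δ4 y=0 clk=1 q=1 x=0 u=1 z=1 r=0 v=0 p=1
t0.Δ5 y=0 clk=1 q=0 x=0 u=1 z=1 r=0 v=0 p=1
t1.Δ0 y=0 clk=1 q=0 x=0 u=1 z=1 r=0 v=0 p=1
t1.Δ1 y=0 clk=0 q=0 x=0 u=1 z=1 r=0 v=0 p=1
t2.Δ0 y=0 clk=0 q=0 x=0 u=1 z=1 r=0 v=0 p=1
t2.Δ1 y=0 clk=1 q=0 x=0 u=1 z=1 r=0 v=0 p=1
t2.Δ2 y=0 clk=1 q=0 x=0 u=1 z=1 r=1 v=0 p=1
t2.Δ3 y=0 clk=1 q=0 x=0 u=1 z=0 r=1 v=0 p=0
t2.Δ4 y=1 clk=1 q=1 x=0 u=1 z=1 r=1 v=0 p=0
t2.Δ5 y=1 clk=1 q=0 x=0 u=1 z=1 r=1 v=0 p=0
t3.Δ0 y=1 clk=1 q=0 x=0 u=1 z=1 r=1 v=0 p=0
t3.Δ1 y=1 clk=0 q=0 x=0 u=1 z=1 r=1 v=0 p=0

5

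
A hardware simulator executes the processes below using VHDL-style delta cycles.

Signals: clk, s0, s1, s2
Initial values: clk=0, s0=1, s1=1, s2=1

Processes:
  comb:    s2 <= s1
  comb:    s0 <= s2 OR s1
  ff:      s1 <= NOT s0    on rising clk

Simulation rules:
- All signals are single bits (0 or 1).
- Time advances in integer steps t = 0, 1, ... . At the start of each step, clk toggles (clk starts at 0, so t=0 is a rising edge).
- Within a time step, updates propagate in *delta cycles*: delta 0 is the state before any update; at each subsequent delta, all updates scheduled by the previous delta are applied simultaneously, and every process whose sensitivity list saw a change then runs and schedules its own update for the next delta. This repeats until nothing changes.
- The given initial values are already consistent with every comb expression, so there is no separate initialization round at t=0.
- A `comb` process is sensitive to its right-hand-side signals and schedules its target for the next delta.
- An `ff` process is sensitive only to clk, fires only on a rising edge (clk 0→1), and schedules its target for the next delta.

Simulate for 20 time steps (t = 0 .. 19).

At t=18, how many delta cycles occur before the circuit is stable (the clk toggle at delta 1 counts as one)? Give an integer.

t0.Δ0 s0=1 clk=0 s1=1 s2=1
t0.Δ1 s0=1 clk=1 s1=1 s2=1
t0.Δ2 s0=1 clk=1 s1=0 s2=1
t0.Δ3 s0=1 clk=1 s1=0 s2=0
t0.Δ4 s0=0 clk=1 s1=0 s2=0
t1.Δ0 s0=0 clk=1 s1=0 s2=0
t1.Δ1 s0=0 clk=0 s1=0 s2=0
t2.Δ0 s0=0 clk=0 s1=0 s2=0
t2.Δ1 s0=0 clk=1 s1=0 s2=0
t2.Δ2 s0=0 clk=1 s1=1 s2=0
t2.Δ3 s0=1 clk=1 s1=1 s2=1
t3.Δ0 s0=1 clk=1 s1=1 s2=1
t3.Δ1 s0=1 clk=0 s1=1 s2=1
t4.Δ0 s0=1 clk=0 s1=1 s2=1
t4.Δ1 s0=1 clk=1 s1=1 s2=1
t4.Δ2 s0=1 clk=1 s1=0 s2=1
t4.Δ3 s0=1 clk=1 s1=0 s2=0
t4.Δ4 s0=0 clk=1 s1=0 s2=0
t5.Δ0 s0=0 clk=1 s1=0 s2=0
t5.Δ1 s0=0 clk=0 s1=0 s2=0
t6.Δ0 s0=0 clk=0 s1=0 s2=0
t6.Δ1 s0=0 clk=1 s1=0 s2=0
t6.Δ2 s0=0 clk=1 s1=1 s2=0
t6.Δ3 s0=1 clk=1 s1=1 s2=1
t7.Δ0 s0=1 clk=1 s1=1 s2=1
t7.Δ1 s0=1 clk=0 s1=1 s2=1
t8.Δ0 s0=1 clk=0 s1=1 s2=1
t8.Δ1 s0=1 clk=1 s1=1 s2=1
t8.Δ2 s0=1 clk=1 s1=0 s2=1
t8.Δ3 s0=1 clk=1 s1=0 s2=0
t8.Δ4 s0=0 clk=1 s1=0 s2=0
t9.Δ0 s0=0 clk=1 s1=0 s2=0
t9.Δ1 s0=0 clk=0 s1=0 s2=0
t10.Δ0 s0=0 clk=0 s1=0 s2=0
t10.Δ1 s0=0 clk=1 s1=0 s2=0
t10.Δ2 s0=0 clk=1 s1=1 s2=0
t10.Δ3 s0=1 clk=1 s1=1 s2=1
t11.Δ0 s0=1 clk=1 s1=1 s2=1
t11.Δ1 s0=1 clk=0 s1=1 s2=1
t12.Δ0 s0=1 clk=0 s1=1 s2=1
t12.Δ1 s0=1 clk=1 s1=1 s2=1
t12.Δ2 s0=1 clk=1 s1=0 s2=1
t12.Δ3 s0=1 clk=1 s1=0 s2=0
t12.Δ4 s0=0 clk=1 s1=0 s2=0
t13.Δ0 s0=0 clk=1 s1=0 s2=0
t13.Δ1 s0=0 clk=0 s1=0 s2=0
t14.Δ0 s0=0 clk=0 s1=0 s2=0
t14.Δ1 s0=0 clk=1 s1=0 s2=0
t14.Δ2 s0=0 clk=1 s1=1 s2=0
t14.Δ3 s0=1 clk=1 s1=1 s2=1
t15.Δ0 s0=1 clk=1 s1=1 s2=1
t15.Δ1 s0=1 clk=0 s1=1 s2=1
t16.Δ0 s0=1 clk=0 s1=1 s2=1
t16.Δ1 s0=1 clk=1 s1=1 s2=1
t16.Δ2 s0=1 clk=1 s1=0 s2=1
t16.Δ3 s0=1 clk=1 s1=0 s2=0
t16.Δ4 s0=0 clk=1 s1=0 s2=0
t17.Δ0 s0=0 clk=1 s1=0 s2=0
t17.Δ1 s0=0 clk=0 s1=0 s2=0
t18.Δ0 s0=0 clk=0 s1=0 s2=0
t18.Δ1 s0=0 clk=1 s1=0 s2=0
t18.Δ2 s0=0 clk=1 s1=1 s2=0
t18.Δ3 s0=1 clk=1 s1=1 s2=1
t19.Δ0 s0=1 clk=1 s1=1 s2=1
t19.Δ1 s0=1 clk=0 s1=1 s2=1

3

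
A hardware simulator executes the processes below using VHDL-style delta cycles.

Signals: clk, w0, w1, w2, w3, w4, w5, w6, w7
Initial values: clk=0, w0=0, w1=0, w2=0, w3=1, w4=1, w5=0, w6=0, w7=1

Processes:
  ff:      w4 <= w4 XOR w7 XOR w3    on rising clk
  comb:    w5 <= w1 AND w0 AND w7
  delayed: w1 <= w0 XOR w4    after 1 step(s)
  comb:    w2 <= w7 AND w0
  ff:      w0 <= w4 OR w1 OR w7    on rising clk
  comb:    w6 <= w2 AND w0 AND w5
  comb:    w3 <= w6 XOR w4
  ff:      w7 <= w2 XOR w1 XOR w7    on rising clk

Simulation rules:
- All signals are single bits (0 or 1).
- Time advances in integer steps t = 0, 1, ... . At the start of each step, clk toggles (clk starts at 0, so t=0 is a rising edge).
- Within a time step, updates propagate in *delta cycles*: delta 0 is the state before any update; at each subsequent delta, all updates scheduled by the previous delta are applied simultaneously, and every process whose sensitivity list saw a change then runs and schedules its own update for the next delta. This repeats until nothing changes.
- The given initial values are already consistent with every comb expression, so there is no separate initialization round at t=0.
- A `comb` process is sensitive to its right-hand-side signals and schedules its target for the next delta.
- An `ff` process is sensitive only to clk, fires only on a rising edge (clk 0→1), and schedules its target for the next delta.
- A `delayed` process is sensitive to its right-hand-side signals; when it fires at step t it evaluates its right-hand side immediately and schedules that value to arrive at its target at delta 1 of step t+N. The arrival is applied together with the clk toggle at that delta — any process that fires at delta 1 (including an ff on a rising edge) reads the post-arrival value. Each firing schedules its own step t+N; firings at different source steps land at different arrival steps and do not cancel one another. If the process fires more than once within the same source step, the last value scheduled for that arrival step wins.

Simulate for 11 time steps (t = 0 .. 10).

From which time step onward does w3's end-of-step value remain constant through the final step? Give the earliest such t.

6

t0.Δ0 w2=0 w5=0 w0=0 w6=0 w4=1 clk=0 w3=1 w1=0 w7=1
t0.Δ1 w2=0 w5=0 w0=0 w6=0 w4=1 clk=1 w3=1 w1=0 w7=1
t0.Δ2 w2=0 w5=0 w0=1 w6=0 w4=1 clk=1 w3=1 w1=0 w7=1
t0.Δ3 w2=1 w5=0 w0=1 w6=0 w4=1 clk=1 w3=1 w1=0 w7=1
t1.Δ0 w2=1 w5=0 w0=1 w6=0 w4=1 clk=1 w3=1 w1=0 w7=1
t1.Δ1 w2=1 w5=0 w0=1 w6=0 w4=1 clk=0 w3=1 w1=0 w7=1
t2.Δ0 w2=1 w5=0 w0=1 w6=0 w4=1 clk=0 w3=1 w1=0 w7=1
t2.Δ1 w2=1 w5=0 w0=1 w6=0 w4=1 clk=1 w3=1 w1=0 w7=1
t2.Δ2 w2=1 w5=0 w0=1 w6=0 w4=1 clk=1 w3=1 w1=0 w7=0
t2.Δ3 w2=0 w5=0 w0=1 w6=0 w4=1 clk=1 w3=1 w1=0 w7=0
t3.Δ0 w2=0 w5=0 w0=1 w6=0 w4=1 clk=1 w3=1 w1=0 w7=0
t3.Δ1 w2=0 w5=0 w0=1 w6=0 w4=1 clk=0 w3=1 w1=0 w7=0
t4.Δ0 w2=0 w5=0 w0=1 w6=0 w4=1 clk=0 w3=1 w1=0 w7=0
t4.Δ1 w2=0 w5=0 w0=1 w6=0 w4=1 clk=1 w3=1 w1=0 w7=0
t4.Δ2 w2=0 w5=0 w0=1 w6=0 w4=0 clk=1 w3=1 w1=0 w7=0
t4.Δ3 w2=0 w5=0 w0=1 w6=0 w4=0 clk=1 w3=0 w1=0 w7=0
t5.Δ0 w2=0 w5=0 w0=1 w6=0 w4=0 clk=1 w3=0 w1=0 w7=0
t5.Δ1 w2=0 w5=0 w0=1 w6=0 w4=0 clk=0 w3=0 w1=1 w7=0
t6.Δ0 w2=0 w5=0 w0=1 w6=0 w4=0 clk=0 w3=0 w1=1 w7=0
t6.Δ1 w2=0 w5=0 w0=1 w6=0 w4=0 clk=1 w3=0 w1=1 w7=0
t6.Δ2 w2=0 w5=0 w0=1 w6=0 w4=0 clk=1 w3=0 w1=1 w7=1
t6.Δ3 w2=1 w5=1 w0=1 w6=0 w4=0 clk=1 w3=0 w1=1 w7=1
t6.Δ4 w2=1 w5=1 w0=1 w6=1 w4=0 clk=1 w3=0 w1=1 w7=1
t6.Δ5 w2=1 w5=1 w0=1 w6=1 w4=0 clk=1 w3=1 w1=1 w7=1
t7.Δ0 w2=1 w5=1 w0=1 w6=1 w4=0 clk=1 w3=1 w1=1 w7=1
t7.Δ1 w2=1 w5=1 w0=1 w6=1 w4=0 clk=0 w3=1 w1=1 w7=1
t8.Δ0 w2=1 w5=1 w0=1 w6=1 w4=0 clk=0 w3=1 w1=1 w7=1
t8.Δ1 w2=1 w5=1 w0=1 w6=1 w4=0 clk=1 w3=1 w1=1 w7=1
t9.Δ0 w2=1 w5=1 w0=1 w6=1 w4=0 clk=1 w3=1 w1=1 w7=1
t9.Δ1 w2=1 w5=1 w0=1 w6=1 w4=0 clk=0 w3=1 w1=1 w7=1
t10.Δ0 w2=1 w5=1 w0=1 w6=1 w4=0 clk=0 w3=1 w1=1 w7=1
t10.Δ1 w2=1 w5=1 w0=1 w6=1 w4=0 clk=1 w3=1 w1=1 w7=1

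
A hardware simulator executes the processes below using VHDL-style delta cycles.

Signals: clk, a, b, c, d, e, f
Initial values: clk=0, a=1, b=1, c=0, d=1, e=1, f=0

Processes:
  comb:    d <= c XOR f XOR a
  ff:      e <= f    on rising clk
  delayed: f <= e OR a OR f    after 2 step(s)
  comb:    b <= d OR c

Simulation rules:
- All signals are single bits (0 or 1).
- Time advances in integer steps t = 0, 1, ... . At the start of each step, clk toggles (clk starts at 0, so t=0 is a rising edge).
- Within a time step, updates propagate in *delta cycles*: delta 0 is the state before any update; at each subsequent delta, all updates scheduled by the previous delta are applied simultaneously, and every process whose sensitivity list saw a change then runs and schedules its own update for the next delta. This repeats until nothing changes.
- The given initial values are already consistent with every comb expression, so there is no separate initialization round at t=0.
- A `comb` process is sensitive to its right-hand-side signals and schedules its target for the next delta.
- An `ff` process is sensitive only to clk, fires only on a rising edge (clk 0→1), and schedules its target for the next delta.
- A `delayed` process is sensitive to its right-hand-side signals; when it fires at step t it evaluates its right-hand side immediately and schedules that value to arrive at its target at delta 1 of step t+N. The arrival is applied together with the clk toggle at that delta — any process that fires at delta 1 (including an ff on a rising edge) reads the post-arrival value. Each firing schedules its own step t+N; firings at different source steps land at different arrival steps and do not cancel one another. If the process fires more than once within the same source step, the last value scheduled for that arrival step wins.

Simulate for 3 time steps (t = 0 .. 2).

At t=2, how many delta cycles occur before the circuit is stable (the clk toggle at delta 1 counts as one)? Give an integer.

t0.Δ0 f=0 d=1 e=1 a=1 c=0 clk=0 b=1
t0.Δ1 f=0 d=1 e=1 a=1 c=0 clk=1 b=1
t0.Δ2 f=0 d=1 e=0 a=1 c=0 clk=1 b=1
t1.Δ0 f=0 d=1 e=0 a=1 c=0 clk=1 b=1
t1.Δ1 f=0 d=1 e=0 a=1 c=0 clk=0 b=1
t2.Δ0 f=0 d=1 e=0 a=1 c=0 clk=0 b=1
t2.Δ1 f=1 d=1 e=0 a=1 c=0 clk=1 b=1
t2.Δ2 f=1 d=0 e=1 a=1 c=0 clk=1 b=1
t2.Δ3 f=1 d=0 e=1 a=1 c=0 clk=1 b=0

3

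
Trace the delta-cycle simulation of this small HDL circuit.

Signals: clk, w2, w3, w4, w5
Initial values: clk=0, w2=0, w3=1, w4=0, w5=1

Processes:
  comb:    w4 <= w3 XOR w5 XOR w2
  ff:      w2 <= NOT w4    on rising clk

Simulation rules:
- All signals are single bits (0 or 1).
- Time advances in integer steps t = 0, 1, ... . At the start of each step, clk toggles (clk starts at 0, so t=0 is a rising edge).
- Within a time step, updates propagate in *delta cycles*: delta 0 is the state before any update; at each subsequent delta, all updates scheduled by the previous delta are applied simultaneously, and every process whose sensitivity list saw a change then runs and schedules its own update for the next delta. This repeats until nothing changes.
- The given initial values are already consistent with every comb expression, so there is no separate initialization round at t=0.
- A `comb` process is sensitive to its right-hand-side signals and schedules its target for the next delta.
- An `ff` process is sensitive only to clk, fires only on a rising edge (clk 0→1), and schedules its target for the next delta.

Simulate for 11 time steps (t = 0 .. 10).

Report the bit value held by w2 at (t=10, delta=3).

t0.Δ0 w4=0 w5=1 w2=0 w3=1 clk=0
t0.Δ1 w4=0 w5=1 w2=0 w3=1 clk=1
t0.Δ2 w4=0 w5=1 w2=1 w3=1 clk=1
t0.Δ3 w4=1 w5=1 w2=1 w3=1 clk=1
t1.Δ0 w4=1 w5=1 w2=1 w3=1 clk=1
t1.Δ1 w4=1 w5=1 w2=1 w3=1 clk=0
t2.Δ0 w4=1 w5=1 w2=1 w3=1 clk=0
t2.Δ1 w4=1 w5=1 w2=1 w3=1 clk=1
t2.Δ2 w4=1 w5=1 w2=0 w3=1 clk=1
t2.Δ3 w4=0 w5=1 w2=0 w3=1 clk=1
t3.Δ0 w4=0 w5=1 w2=0 w3=1 clk=1
t3.Δ1 w4=0 w5=1 w2=0 w3=1 clk=0
t4.Δ0 w4=0 w5=1 w2=0 w3=1 clk=0
t4.Δ1 w4=0 w5=1 w2=0 w3=1 clk=1
t4.Δ2 w4=0 w5=1 w2=1 w3=1 clk=1
t4.Δ3 w4=1 w5=1 w2=1 w3=1 clk=1
t5.Δ0 w4=1 w5=1 w2=1 w3=1 clk=1
t5.Δ1 w4=1 w5=1 w2=1 w3=1 clk=0
t6.Δ0 w4=1 w5=1 w2=1 w3=1 clk=0
t6.Δ1 w4=1 w5=1 w2=1 w3=1 clk=1
t6.Δ2 w4=1 w5=1 w2=0 w3=1 clk=1
t6.Δ3 w4=0 w5=1 w2=0 w3=1 clk=1
t7.Δ0 w4=0 w5=1 w2=0 w3=1 clk=1
t7.Δ1 w4=0 w5=1 w2=0 w3=1 clk=0
t8.Δ0 w4=0 w5=1 w2=0 w3=1 clk=0
t8.Δ1 w4=0 w5=1 w2=0 w3=1 clk=1
t8.Δ2 w4=0 w5=1 w2=1 w3=1 clk=1
t8.Δ3 w4=1 w5=1 w2=1 w3=1 clk=1
t9.Δ0 w4=1 w5=1 w2=1 w3=1 clk=1
t9.Δ1 w4=1 w5=1 w2=1 w3=1 clk=0
t10.Δ0 w4=1 w5=1 w2=1 w3=1 clk=0
t10.Δ1 w4=1 w5=1 w2=1 w3=1 clk=1
t10.Δ2 w4=1 w5=1 w2=0 w3=1 clk=1
t10.Δ3 w4=0 w5=1 w2=0 w3=1 clk=1

0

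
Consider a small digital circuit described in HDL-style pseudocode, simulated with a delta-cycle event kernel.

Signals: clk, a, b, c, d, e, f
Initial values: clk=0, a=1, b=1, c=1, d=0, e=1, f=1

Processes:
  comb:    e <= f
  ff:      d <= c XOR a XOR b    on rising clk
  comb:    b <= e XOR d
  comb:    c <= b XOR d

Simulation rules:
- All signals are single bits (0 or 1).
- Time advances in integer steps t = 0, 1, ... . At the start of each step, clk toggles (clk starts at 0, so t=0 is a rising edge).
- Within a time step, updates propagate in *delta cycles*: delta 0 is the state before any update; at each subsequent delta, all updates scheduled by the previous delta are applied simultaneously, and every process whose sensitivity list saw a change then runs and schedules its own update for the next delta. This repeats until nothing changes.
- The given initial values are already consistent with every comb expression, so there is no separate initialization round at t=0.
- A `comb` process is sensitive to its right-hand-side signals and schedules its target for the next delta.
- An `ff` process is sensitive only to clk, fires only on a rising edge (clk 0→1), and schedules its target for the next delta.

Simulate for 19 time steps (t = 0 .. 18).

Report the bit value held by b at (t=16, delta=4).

0

t=0 Δ0: a=1 b=1 e=1 d=0 clk=0 f=1 c=1
  Δ1: clk:0→1
  Δ2: d:0→1
  Δ3: b:1→0, c:1→0
  Δ4: c:0→1
  (4Δ to stable)
t=1 Δ0: a=1 b=0 e=1 d=1 clk=1 f=1 c=1
  Δ1: clk:1→0
  (1Δ to stable)
t=2 Δ0: a=1 b=0 e=1 d=1 clk=0 f=1 c=1
  Δ1: clk:0→1
  Δ2: d:1→0
  Δ3: b:0→1, c:1→0
  Δ4: c:0→1
  (4Δ to stable)
t=3 Δ0: a=1 b=1 e=1 d=0 clk=1 f=1 c=1
  Δ1: clk:1→0
  (1Δ to stable)
t=4 Δ0: a=1 b=1 e=1 d=0 clk=0 f=1 c=1
  Δ1: clk:0→1
  Δ2: d:0→1
  Δ3: b:1→0, c:1→0
  Δ4: c:0→1
  (4Δ to stable)
t=5 Δ0: a=1 b=0 e=1 d=1 clk=1 f=1 c=1
  Δ1: clk:1→0
  (1Δ to stable)
t=6 Δ0: a=1 b=0 e=1 d=1 clk=0 f=1 c=1
  Δ1: clk:0→1
  Δ2: d:1→0
  Δ3: b:0→1, c:1→0
  Δ4: c:0→1
  (4Δ to stable)
t=7 Δ0: a=1 b=1 e=1 d=0 clk=1 f=1 c=1
  Δ1: clk:1→0
  (1Δ to stable)
t=8 Δ0: a=1 b=1 e=1 d=0 clk=0 f=1 c=1
  Δ1: clk:0→1
  Δ2: d:0→1
  Δ3: b:1→0, c:1→0
  Δ4: c:0→1
  (4Δ to stable)
t=9 Δ0: a=1 b=0 e=1 d=1 clk=1 f=1 c=1
  Δ1: clk:1→0
  (1Δ to stable)
t=10 Δ0: a=1 b=0 e=1 d=1 clk=0 f=1 c=1
  Δ1: clk:0→1
  Δ2: d:1→0
  Δ3: b:0→1, c:1→0
  Δ4: c:0→1
  (4Δ to stable)
t=11 Δ0: a=1 b=1 e=1 d=0 clk=1 f=1 c=1
  Δ1: clk:1→0
  (1Δ to stable)
t=12 Δ0: a=1 b=1 e=1 d=0 clk=0 f=1 c=1
  Δ1: clk:0→1
  Δ2: d:0→1
  Δ3: b:1→0, c:1→0
  Δ4: c:0→1
  (4Δ to stable)
t=13 Δ0: a=1 b=0 e=1 d=1 clk=1 f=1 c=1
  Δ1: clk:1→0
  (1Δ to stable)
t=14 Δ0: a=1 b=0 e=1 d=1 clk=0 f=1 c=1
  Δ1: clk:0→1
  Δ2: d:1→0
  Δ3: b:0→1, c:1→0
  Δ4: c:0→1
  (4Δ to stable)
t=15 Δ0: a=1 b=1 e=1 d=0 clk=1 f=1 c=1
  Δ1: clk:1→0
  (1Δ to stable)
t=16 Δ0: a=1 b=1 e=1 d=0 clk=0 f=1 c=1
  Δ1: clk:0→1
  Δ2: d:0→1
  Δ3: b:1→0, c:1→0
  Δ4: c:0→1
  (4Δ to stable)
t=17 Δ0: a=1 b=0 e=1 d=1 clk=1 f=1 c=1
  Δ1: clk:1→0
  (1Δ to stable)
t=18 Δ0: a=1 b=0 e=1 d=1 clk=0 f=1 c=1
  Δ1: clk:0→1
  Δ2: d:1→0
  Δ3: b:0→1, c:1→0
  Δ4: c:0→1
  (4Δ to stable)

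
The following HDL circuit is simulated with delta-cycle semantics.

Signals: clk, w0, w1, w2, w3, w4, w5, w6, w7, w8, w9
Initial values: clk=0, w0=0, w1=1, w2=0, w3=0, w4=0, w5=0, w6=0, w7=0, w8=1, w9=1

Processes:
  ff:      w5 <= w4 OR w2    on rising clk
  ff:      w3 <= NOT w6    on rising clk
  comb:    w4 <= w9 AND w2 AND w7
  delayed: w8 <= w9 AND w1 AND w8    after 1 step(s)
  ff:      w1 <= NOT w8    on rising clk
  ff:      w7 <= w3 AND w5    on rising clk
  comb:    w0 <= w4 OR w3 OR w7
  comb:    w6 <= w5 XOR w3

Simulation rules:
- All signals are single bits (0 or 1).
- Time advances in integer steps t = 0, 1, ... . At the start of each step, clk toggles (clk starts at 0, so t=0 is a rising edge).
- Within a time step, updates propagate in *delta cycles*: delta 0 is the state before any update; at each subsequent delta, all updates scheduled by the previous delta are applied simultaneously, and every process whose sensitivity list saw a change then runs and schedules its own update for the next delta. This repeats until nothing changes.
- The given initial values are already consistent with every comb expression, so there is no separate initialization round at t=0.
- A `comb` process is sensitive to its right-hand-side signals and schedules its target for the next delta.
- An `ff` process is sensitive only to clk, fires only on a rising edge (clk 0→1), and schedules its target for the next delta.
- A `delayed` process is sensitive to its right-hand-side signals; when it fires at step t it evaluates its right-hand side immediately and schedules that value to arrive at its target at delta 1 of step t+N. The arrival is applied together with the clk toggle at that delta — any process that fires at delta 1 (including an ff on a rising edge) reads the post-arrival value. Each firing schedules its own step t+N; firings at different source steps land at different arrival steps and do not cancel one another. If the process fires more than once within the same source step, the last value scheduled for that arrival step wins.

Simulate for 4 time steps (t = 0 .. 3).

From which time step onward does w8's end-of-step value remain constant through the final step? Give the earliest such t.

t0.Δ0 w3=0 w6=0 clk=0 w9=1 w1=1 w8=1 w5=0 w4=0 w2=0 w0=0 w7=0
t0.Δ1 w3=0 w6=0 clk=1 w9=1 w1=1 w8=1 w5=0 w4=0 w2=0 w0=0 w7=0
t0.Δ2 w3=1 w6=0 clk=1 w9=1 w1=0 w8=1 w5=0 w4=0 w2=0 w0=0 w7=0
t0.Δ3 w3=1 w6=1 clk=1 w9=1 w1=0 w8=1 w5=0 w4=0 w2=0 w0=1 w7=0
t1.Δ0 w3=1 w6=1 clk=1 w9=1 w1=0 w8=1 w5=0 w4=0 w2=0 w0=1 w7=0
t1.Δ1 w3=1 w6=1 clk=0 w9=1 w1=0 w8=0 w5=0 w4=0 w2=0 w0=1 w7=0
t2.Δ0 w3=1 w6=1 clk=0 w9=1 w1=0 w8=0 w5=0 w4=0 w2=0 w0=1 w7=0
t2.Δ1 w3=1 w6=1 clk=1 w9=1 w1=0 w8=0 w5=0 w4=0 w2=0 w0=1 w7=0
t2.Δ2 w3=0 w6=1 clk=1 w9=1 w1=1 w8=0 w5=0 w4=0 w2=0 w0=1 w7=0
t2.Δ3 w3=0 w6=0 clk=1 w9=1 w1=1 w8=0 w5=0 w4=0 w2=0 w0=0 w7=0
t3.Δ0 w3=0 w6=0 clk=1 w9=1 w1=1 w8=0 w5=0 w4=0 w2=0 w0=0 w7=0
t3.Δ1 w3=0 w6=0 clk=0 w9=1 w1=1 w8=0 w5=0 w4=0 w2=0 w0=0 w7=0

1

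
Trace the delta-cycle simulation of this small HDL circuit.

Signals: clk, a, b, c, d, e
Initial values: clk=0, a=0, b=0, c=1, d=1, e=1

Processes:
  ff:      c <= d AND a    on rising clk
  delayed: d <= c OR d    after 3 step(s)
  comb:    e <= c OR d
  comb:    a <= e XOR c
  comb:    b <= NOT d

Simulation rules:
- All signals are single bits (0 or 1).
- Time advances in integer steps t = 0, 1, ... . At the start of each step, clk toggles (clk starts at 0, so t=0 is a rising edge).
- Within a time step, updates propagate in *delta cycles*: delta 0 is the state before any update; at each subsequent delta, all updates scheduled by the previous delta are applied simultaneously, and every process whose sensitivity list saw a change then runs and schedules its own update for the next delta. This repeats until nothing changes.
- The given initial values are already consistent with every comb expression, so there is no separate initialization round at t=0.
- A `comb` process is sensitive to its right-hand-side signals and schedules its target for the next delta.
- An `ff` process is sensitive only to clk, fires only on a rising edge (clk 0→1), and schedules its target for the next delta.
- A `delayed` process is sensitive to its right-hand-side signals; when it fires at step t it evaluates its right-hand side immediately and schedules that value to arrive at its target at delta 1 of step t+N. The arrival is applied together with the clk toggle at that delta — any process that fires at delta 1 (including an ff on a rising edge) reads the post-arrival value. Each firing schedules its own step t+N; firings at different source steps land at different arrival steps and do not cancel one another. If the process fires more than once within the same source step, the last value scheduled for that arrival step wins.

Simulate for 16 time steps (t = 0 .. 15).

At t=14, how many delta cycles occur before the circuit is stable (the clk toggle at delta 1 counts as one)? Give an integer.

3

t=0 Δ0: d=1 clk=0 a=0 b=0 e=1 c=1
  Δ1: clk:0→1
  Δ2: c:1→0
  Δ3: a:0→1
  (3Δ to stable)
t=1 Δ0: d=1 clk=1 a=1 b=0 e=1 c=0
  Δ1: clk:1→0
  (1Δ to stable)
t=2 Δ0: d=1 clk=0 a=1 b=0 e=1 c=0
  Δ1: clk:0→1
  Δ2: c:0→1
  Δ3: a:1→0
  (3Δ to stable)
t=3 Δ0: d=1 clk=1 a=0 b=0 e=1 c=1
  Δ1: clk:1→0
  (1Δ to stable)
t=4 Δ0: d=1 clk=0 a=0 b=0 e=1 c=1
  Δ1: clk:0→1
  Δ2: c:1→0
  Δ3: a:0→1
  (3Δ to stable)
t=5 Δ0: d=1 clk=1 a=1 b=0 e=1 c=0
  Δ1: clk:1→0
  (1Δ to stable)
t=6 Δ0: d=1 clk=0 a=1 b=0 e=1 c=0
  Δ1: clk:0→1
  Δ2: c:0→1
  Δ3: a:1→0
  (3Δ to stable)
t=7 Δ0: d=1 clk=1 a=0 b=0 e=1 c=1
  Δ1: clk:1→0
  (1Δ to stable)
t=8 Δ0: d=1 clk=0 a=0 b=0 e=1 c=1
  Δ1: clk:0→1
  Δ2: c:1→0
  Δ3: a:0→1
  (3Δ to stable)
t=9 Δ0: d=1 clk=1 a=1 b=0 e=1 c=0
  Δ1: clk:1→0
  (1Δ to stable)
t=10 Δ0: d=1 clk=0 a=1 b=0 e=1 c=0
  Δ1: clk:0→1
  Δ2: c:0→1
  Δ3: a:1→0
  (3Δ to stable)
t=11 Δ0: d=1 clk=1 a=0 b=0 e=1 c=1
  Δ1: clk:1→0
  (1Δ to stable)
t=12 Δ0: d=1 clk=0 a=0 b=0 e=1 c=1
  Δ1: clk:0→1
  Δ2: c:1→0
  Δ3: a:0→1
  (3Δ to stable)
t=13 Δ0: d=1 clk=1 a=1 b=0 e=1 c=0
  Δ1: clk:1→0
  (1Δ to stable)
t=14 Δ0: d=1 clk=0 a=1 b=0 e=1 c=0
  Δ1: clk:0→1
  Δ2: c:0→1
  Δ3: a:1→0
  (3Δ to stable)
t=15 Δ0: d=1 clk=1 a=0 b=0 e=1 c=1
  Δ1: clk:1→0
  (1Δ to stable)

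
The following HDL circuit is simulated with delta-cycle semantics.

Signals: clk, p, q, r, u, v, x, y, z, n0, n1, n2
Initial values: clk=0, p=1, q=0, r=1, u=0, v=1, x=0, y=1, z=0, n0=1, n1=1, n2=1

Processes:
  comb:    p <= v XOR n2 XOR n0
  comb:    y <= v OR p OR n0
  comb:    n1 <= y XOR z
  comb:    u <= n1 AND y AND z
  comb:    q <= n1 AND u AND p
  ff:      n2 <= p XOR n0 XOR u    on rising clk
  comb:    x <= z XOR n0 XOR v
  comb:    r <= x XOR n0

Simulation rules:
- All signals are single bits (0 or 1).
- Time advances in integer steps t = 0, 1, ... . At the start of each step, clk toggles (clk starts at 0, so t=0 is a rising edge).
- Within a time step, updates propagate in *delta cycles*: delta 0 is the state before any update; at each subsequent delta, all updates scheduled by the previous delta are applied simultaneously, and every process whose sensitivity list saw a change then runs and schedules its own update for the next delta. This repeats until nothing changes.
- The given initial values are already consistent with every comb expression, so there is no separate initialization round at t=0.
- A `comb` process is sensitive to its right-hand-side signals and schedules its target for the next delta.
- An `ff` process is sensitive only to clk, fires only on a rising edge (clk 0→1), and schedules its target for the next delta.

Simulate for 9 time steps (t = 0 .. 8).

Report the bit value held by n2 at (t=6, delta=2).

t0.Δ0 u=0 q=0 z=0 n1=1 p=1 y=1 x=0 n2=1 r=1 n0=1 clk=0 v=1
t0.Δ1 u=0 q=0 z=0 n1=1 p=1 y=1 x=0 n2=1 r=1 n0=1 clk=1 v=1
t0.Δ2 u=0 q=0 z=0 n1=1 p=1 y=1 x=0 n2=0 r=1 n0=1 clk=1 v=1
t0.Δ3 u=0 q=0 z=0 n1=1 p=0 y=1 x=0 n2=0 r=1 n0=1 clk=1 v=1
t1.Δ0 u=0 q=0 z=0 n1=1 p=0 y=1 x=0 n2=0 r=1 n0=1 clk=1 v=1
t1.Δ1 u=0 q=0 z=0 n1=1 p=0 y=1 x=0 n2=0 r=1 n0=1 clk=0 v=1
t2.Δ0 u=0 q=0 z=0 n1=1 p=0 y=1 x=0 n2=0 r=1 n0=1 clk=0 v=1
t2.Δ1 u=0 q=0 z=0 n1=1 p=0 y=1 x=0 n2=0 r=1 n0=1 clk=1 v=1
t2.Δ2 u=0 q=0 z=0 n1=1 p=0 y=1 x=0 n2=1 r=1 n0=1 clk=1 v=1
t2.Δ3 u=0 q=0 z=0 n1=1 p=1 y=1 x=0 n2=1 r=1 n0=1 clk=1 v=1
t3.Δ0 u=0 q=0 z=0 n1=1 p=1 y=1 x=0 n2=1 r=1 n0=1 clk=1 v=1
t3.Δ1 u=0 q=0 z=0 n1=1 p=1 y=1 x=0 n2=1 r=1 n0=1 clk=0 v=1
t4.Δ0 u=0 q=0 z=0 n1=1 p=1 y=1 x=0 n2=1 r=1 n0=1 clk=0 v=1
t4.Δ1 u=0 q=0 z=0 n1=1 p=1 y=1 x=0 n2=1 r=1 n0=1 clk=1 v=1
t4.Δ2 u=0 q=0 z=0 n1=1 p=1 y=1 x=0 n2=0 r=1 n0=1 clk=1 v=1
t4.Δ3 u=0 q=0 z=0 n1=1 p=0 y=1 x=0 n2=0 r=1 n0=1 clk=1 v=1
t5.Δ0 u=0 q=0 z=0 n1=1 p=0 y=1 x=0 n2=0 r=1 n0=1 clk=1 v=1
t5.Δ1 u=0 q=0 z=0 n1=1 p=0 y=1 x=0 n2=0 r=1 n0=1 clk=0 v=1
t6.Δ0 u=0 q=0 z=0 n1=1 p=0 y=1 x=0 n2=0 r=1 n0=1 clk=0 v=1
t6.Δ1 u=0 q=0 z=0 n1=1 p=0 y=1 x=0 n2=0 r=1 n0=1 clk=1 v=1
t6.Δ2 u=0 q=0 z=0 n1=1 p=0 y=1 x=0 n2=1 r=1 n0=1 clk=1 v=1
t6.Δ3 u=0 q=0 z=0 n1=1 p=1 y=1 x=0 n2=1 r=1 n0=1 clk=1 v=1
t7.Δ0 u=0 q=0 z=0 n1=1 p=1 y=1 x=0 n2=1 r=1 n0=1 clk=1 v=1
t7.Δ1 u=0 q=0 z=0 n1=1 p=1 y=1 x=0 n2=1 r=1 n0=1 clk=0 v=1
t8.Δ0 u=0 q=0 z=0 n1=1 p=1 y=1 x=0 n2=1 r=1 n0=1 clk=0 v=1
t8.Δ1 u=0 q=0 z=0 n1=1 p=1 y=1 x=0 n2=1 r=1 n0=1 clk=1 v=1
t8.Δ2 u=0 q=0 z=0 n1=1 p=1 y=1 x=0 n2=0 r=1 n0=1 clk=1 v=1
t8.Δ3 u=0 q=0 z=0 n1=1 p=0 y=1 x=0 n2=0 r=1 n0=1 clk=1 v=1

1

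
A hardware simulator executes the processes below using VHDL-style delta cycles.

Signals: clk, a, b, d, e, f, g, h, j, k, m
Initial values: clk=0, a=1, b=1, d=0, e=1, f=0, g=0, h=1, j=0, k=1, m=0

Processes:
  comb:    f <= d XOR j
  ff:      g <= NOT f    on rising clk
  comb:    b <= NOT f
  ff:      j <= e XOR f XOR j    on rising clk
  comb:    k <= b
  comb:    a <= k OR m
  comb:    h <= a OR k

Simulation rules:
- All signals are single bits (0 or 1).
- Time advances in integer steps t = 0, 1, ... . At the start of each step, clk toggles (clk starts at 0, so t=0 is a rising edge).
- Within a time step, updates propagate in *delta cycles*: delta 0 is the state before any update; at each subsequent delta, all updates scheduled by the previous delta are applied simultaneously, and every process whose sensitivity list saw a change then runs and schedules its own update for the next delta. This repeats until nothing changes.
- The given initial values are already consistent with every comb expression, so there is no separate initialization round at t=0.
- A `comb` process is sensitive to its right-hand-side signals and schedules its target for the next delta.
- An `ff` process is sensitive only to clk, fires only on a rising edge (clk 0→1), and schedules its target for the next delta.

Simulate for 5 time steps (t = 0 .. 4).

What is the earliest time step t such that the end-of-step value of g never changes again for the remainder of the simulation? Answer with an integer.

2

[bits: h,j,f,e,d,a,k,m,b,g,clk]
t=0: Δ0=10010110100 Δ1=10010110101 Δ2=11010110111 Δ3=11110110111 Δ4=11110110011 Δ5=11110100011 Δ6=11110000011 Δ7=01110000011 | 7Δ
t=1: Δ0=01110000011 Δ1=01110000010 | 1Δ
t=2: Δ0=01110000010 Δ1=01110000011 Δ2=01110000001 | 2Δ
t=3: Δ0=01110000001 Δ1=01110000000 | 1Δ
t=4: Δ0=01110000000 Δ1=01110000001 | 1Δ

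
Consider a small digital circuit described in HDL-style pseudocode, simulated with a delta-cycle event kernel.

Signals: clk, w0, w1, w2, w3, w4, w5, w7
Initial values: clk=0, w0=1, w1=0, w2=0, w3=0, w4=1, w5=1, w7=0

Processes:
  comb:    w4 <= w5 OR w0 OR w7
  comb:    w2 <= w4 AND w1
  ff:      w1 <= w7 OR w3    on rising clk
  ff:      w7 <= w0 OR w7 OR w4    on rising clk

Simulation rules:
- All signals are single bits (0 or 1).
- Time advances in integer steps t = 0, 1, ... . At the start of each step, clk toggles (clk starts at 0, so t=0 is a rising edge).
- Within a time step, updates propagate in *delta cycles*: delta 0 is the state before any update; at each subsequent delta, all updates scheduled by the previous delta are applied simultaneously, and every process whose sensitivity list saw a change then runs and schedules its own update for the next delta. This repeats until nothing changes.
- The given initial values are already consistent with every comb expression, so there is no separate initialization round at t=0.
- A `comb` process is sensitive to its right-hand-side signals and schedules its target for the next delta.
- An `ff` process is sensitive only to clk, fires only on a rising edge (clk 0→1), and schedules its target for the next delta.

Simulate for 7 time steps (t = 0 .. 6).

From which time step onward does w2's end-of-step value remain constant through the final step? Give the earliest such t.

t=0 Δ0: w1=0 w3=0 w2=0 clk=0 w0=1 w4=1 w7=0 w5=1
  Δ1: clk:0→1
  Δ2: w7:0→1
  (2Δ to stable)
t=1 Δ0: w1=0 w3=0 w2=0 clk=1 w0=1 w4=1 w7=1 w5=1
  Δ1: clk:1→0
  (1Δ to stable)
t=2 Δ0: w1=0 w3=0 w2=0 clk=0 w0=1 w4=1 w7=1 w5=1
  Δ1: clk:0→1
  Δ2: w1:0→1
  Δ3: w2:0→1
  (3Δ to stable)
t=3 Δ0: w1=1 w3=0 w2=1 clk=1 w0=1 w4=1 w7=1 w5=1
  Δ1: clk:1→0
  (1Δ to stable)
t=4 Δ0: w1=1 w3=0 w2=1 clk=0 w0=1 w4=1 w7=1 w5=1
  Δ1: clk:0→1
  (1Δ to stable)
t=5 Δ0: w1=1 w3=0 w2=1 clk=1 w0=1 w4=1 w7=1 w5=1
  Δ1: clk:1→0
  (1Δ to stable)
t=6 Δ0: w1=1 w3=0 w2=1 clk=0 w0=1 w4=1 w7=1 w5=1
  Δ1: clk:0→1
  (1Δ to stable)

2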